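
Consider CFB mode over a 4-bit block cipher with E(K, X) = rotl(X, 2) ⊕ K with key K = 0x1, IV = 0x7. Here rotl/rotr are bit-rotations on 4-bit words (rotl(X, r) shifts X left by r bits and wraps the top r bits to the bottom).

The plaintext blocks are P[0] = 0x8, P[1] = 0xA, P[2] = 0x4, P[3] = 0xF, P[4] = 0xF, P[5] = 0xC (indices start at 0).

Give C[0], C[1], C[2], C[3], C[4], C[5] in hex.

C[0] = 0x4, C[1] = 0xA, C[2] = 0xF, C[3] = 0x1, C[4] = 0xA, C[5] = 0x7

CFB encryption: C_i = P_i ⊕ E(K, C_{i−1}), with C_{−1} = IV.
C[0]: E(K, 0x7) = 0xC; 0x8 ⊕ 0xC = 0x4.
C[1]: E(K, 0x4) = 0x0; 0xA ⊕ 0x0 = 0xA.
C[2]: E(K, 0xA) = 0xB; 0x4 ⊕ 0xB = 0xF.
C[3]: E(K, 0xF) = 0xE; 0xF ⊕ 0xE = 0x1.
C[4]: E(K, 0x1) = 0x5; 0xF ⊕ 0x5 = 0xA.
C[5]: E(K, 0xA) = 0xB; 0xC ⊕ 0xB = 0x7.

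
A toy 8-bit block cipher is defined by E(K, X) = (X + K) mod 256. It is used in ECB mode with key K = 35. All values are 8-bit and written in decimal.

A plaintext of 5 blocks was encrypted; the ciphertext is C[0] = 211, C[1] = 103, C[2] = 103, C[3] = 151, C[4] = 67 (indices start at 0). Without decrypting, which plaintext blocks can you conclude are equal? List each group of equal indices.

ECB encrypts each block independently with the same key, so equal ciphertext blocks imply equal plaintext blocks.
C[1] = C[2] = 103, so P[1] = P[2].

P[1] = P[2]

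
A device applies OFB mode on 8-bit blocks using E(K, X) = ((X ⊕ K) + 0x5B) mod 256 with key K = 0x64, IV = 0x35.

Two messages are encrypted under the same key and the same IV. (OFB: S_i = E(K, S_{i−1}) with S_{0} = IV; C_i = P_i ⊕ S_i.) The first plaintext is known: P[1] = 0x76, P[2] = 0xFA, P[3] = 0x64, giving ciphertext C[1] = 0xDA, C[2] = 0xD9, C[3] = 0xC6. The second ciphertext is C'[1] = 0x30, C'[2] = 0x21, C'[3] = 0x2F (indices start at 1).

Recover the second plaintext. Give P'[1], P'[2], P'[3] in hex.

In OFB with a reused IV, both messages share the same keystream S_i, so C_i ⊕ C'_i = P_i ⊕ P'_i and thus P'_i = P_i ⊕ C_i ⊕ C'_i.
P'[1]: 0x76 ⊕ 0xDA ⊕ 0x30 = 0x9C.
P'[2]: 0xFA ⊕ 0xD9 ⊕ 0x21 = 0x02.
P'[3]: 0x64 ⊕ 0xC6 ⊕ 0x2F = 0x8D.

P'[1] = 0x9C, P'[2] = 0x02, P'[3] = 0x8D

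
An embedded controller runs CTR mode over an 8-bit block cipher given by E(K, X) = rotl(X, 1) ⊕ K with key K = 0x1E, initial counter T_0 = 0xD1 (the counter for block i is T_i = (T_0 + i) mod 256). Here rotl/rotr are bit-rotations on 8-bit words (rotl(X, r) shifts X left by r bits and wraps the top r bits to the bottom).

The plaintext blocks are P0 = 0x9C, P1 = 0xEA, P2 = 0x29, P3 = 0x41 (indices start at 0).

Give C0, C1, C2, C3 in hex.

CTR encryption: S_i = E(K, T_i) where T_i is the counter for block i; C_i = P_i ⊕ S_i.
C0: T = 0xD1, S = E(K, T) = 0xBD; 0x9C ⊕ 0xBD = 0x21.
C1: T = 0xD2, S = E(K, T) = 0xBB; 0xEA ⊕ 0xBB = 0x51.
C2: T = 0xD3, S = E(K, T) = 0xB9; 0x29 ⊕ 0xB9 = 0x90.
C3: T = 0xD4, S = E(K, T) = 0xB7; 0x41 ⊕ 0xB7 = 0xF6.

C0 = 0x21, C1 = 0x51, C2 = 0x90, C3 = 0xF6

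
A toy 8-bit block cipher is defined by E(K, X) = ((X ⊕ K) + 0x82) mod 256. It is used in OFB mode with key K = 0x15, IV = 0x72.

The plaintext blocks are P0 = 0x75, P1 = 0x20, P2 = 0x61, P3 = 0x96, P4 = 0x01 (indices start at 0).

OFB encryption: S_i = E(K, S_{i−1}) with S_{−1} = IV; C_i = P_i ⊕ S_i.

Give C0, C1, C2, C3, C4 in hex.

C0 = 0x9C, C1 = 0x5E, C2 = 0x8C, C3 = 0xEC, C4 = 0xF0

C0: S = E(K, 0x72) = 0xE9; 0x75 ⊕ 0xE9 = 0x9C.
C1: S = E(K, 0xE9) = 0x7E; 0x20 ⊕ 0x7E = 0x5E.
C2: S = E(K, 0x7E) = 0xED; 0x61 ⊕ 0xED = 0x8C.
C3: S = E(K, 0xED) = 0x7A; 0x96 ⊕ 0x7A = 0xEC.
C4: S = E(K, 0x7A) = 0xF1; 0x01 ⊕ 0xF1 = 0xF0.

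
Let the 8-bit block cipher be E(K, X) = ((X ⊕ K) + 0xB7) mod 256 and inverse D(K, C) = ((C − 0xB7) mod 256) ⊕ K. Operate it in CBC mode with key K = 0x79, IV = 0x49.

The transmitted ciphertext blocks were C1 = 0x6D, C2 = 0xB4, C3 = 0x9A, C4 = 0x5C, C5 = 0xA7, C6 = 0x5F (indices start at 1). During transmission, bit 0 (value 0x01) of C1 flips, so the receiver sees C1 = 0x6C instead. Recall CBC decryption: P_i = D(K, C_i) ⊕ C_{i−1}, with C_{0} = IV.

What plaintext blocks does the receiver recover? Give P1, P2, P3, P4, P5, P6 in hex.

Only C1 changed, to 0x6C. In CBC, a change in C_i garbles P_i and flips the same bit in P_{i+1}. Decrypting the received ciphertext:
P1: D(K, 0x6C) = 0xCC; 0xCC ⊕ 0x49 = 0x85.
P2: D(K, 0xB4) = 0x84; 0x84 ⊕ 0x6C = 0xE8.
P3: D(K, 0x9A) = 0x9A; 0x9A ⊕ 0xB4 = 0x2E.
P4: D(K, 0x5C) = 0xDC; 0xDC ⊕ 0x9A = 0x46.
P5: D(K, 0xA7) = 0x89; 0x89 ⊕ 0x5C = 0xD5.
P6: D(K, 0x5F) = 0xD1; 0xD1 ⊕ 0xA7 = 0x76.
Blocks that differ from the original plaintext: P1, P2.

P1 = 0x85, P2 = 0xE8, P3 = 0x2E, P4 = 0x46, P5 = 0xD5, P6 = 0x76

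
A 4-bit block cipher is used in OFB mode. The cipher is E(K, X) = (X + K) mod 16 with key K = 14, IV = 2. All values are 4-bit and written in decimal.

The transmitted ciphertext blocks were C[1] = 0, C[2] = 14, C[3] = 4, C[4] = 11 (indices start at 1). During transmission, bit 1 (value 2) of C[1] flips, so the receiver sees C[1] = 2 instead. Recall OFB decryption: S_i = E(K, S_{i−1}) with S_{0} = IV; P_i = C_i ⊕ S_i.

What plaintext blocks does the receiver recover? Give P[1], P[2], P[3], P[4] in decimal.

P[1] = 2, P[2] = 0, P[3] = 8, P[4] = 1

Only C[1] changed, to 2. In OFB, a change in C_i flips the same bit in P_i only; the keystream is unaffected. Decrypting the received ciphertext:
P[1]: S = E(K, 2) = 0; 2 ⊕ 0 = 2.
P[2]: S = E(K, 0) = 14; 14 ⊕ 14 = 0.
P[3]: S = E(K, 14) = 12; 4 ⊕ 12 = 8.
P[4]: S = E(K, 12) = 10; 11 ⊕ 10 = 1.
Blocks that differ from the original plaintext: P[1].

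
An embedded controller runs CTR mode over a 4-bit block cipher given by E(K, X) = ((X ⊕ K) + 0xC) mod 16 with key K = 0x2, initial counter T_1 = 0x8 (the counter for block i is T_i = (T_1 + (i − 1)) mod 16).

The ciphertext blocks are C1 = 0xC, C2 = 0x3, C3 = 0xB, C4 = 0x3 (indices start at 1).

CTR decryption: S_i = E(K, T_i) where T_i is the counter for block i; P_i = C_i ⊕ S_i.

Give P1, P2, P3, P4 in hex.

P1: T = 0x8, S = E(K, T) = 0x6; 0xC ⊕ 0x6 = 0xA.
P2: T = 0x9, S = E(K, T) = 0x7; 0x3 ⊕ 0x7 = 0x4.
P3: T = 0xA, S = E(K, T) = 0x4; 0xB ⊕ 0x4 = 0xF.
P4: T = 0xB, S = E(K, T) = 0x5; 0x3 ⊕ 0x5 = 0x6.

P1 = 0xA, P2 = 0x4, P3 = 0xF, P4 = 0x6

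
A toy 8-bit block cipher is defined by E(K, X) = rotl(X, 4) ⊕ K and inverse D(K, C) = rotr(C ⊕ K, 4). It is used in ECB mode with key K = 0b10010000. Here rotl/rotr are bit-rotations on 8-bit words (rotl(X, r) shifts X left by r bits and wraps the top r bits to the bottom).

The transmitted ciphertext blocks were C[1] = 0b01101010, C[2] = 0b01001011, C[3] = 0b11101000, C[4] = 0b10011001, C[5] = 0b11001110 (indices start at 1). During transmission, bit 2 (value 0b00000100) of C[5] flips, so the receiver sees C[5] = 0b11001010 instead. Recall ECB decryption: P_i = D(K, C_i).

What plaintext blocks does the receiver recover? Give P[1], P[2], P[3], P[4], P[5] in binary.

P[1] = 0b10101111, P[2] = 0b10111101, P[3] = 0b10000111, P[4] = 0b10010000, P[5] = 0b10100101

Only C[5] changed, to 0b11001010. In ECB, a change in C_i affects only P_i. Decrypting the received ciphertext:
P[1]: D(K, 0b01101010) = 0b10101111.
P[2]: D(K, 0b01001011) = 0b10111101.
P[3]: D(K, 0b11101000) = 0b10000111.
P[4]: D(K, 0b10011001) = 0b10010000.
P[5]: D(K, 0b11001010) = 0b10100101.
Blocks that differ from the original plaintext: P[5].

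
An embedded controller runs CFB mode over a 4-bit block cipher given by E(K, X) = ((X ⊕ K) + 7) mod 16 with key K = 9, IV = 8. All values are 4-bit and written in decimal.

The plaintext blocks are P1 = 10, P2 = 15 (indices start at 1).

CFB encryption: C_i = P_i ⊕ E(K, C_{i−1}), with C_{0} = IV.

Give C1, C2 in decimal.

C1 = 2, C2 = 13

C1: E(K, 8) = 8; 10 ⊕ 8 = 2.
C2: E(K, 2) = 2; 15 ⊕ 2 = 13.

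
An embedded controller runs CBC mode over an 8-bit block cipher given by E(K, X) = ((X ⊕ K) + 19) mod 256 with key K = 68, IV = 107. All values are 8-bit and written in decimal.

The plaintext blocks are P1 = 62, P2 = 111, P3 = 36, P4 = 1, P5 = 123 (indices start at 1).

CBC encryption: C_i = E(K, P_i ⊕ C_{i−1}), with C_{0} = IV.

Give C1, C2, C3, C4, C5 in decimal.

C1 = 36, C2 = 34, C3 = 85, C4 = 35, C5 = 47

C1: P1 ⊕ 107 = 85; E(K, 85) = 36.
C2: P2 ⊕ 36 = 75; E(K, 75) = 34.
C3: P3 ⊕ 34 = 6; E(K, 6) = 85.
C4: P4 ⊕ 85 = 84; E(K, 84) = 35.
C5: P5 ⊕ 35 = 88; E(K, 88) = 47.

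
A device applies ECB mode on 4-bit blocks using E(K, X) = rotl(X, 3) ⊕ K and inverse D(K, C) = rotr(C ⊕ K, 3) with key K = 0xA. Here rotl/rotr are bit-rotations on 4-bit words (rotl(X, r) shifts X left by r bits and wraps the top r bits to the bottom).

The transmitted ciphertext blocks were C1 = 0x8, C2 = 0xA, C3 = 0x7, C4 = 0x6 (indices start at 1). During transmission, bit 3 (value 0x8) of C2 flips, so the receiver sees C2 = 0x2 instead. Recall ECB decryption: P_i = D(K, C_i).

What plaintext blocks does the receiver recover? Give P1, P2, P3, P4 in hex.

P1 = 0x4, P2 = 0x1, P3 = 0xB, P4 = 0x9

Only C2 changed, to 0x2. In ECB, a change in C_i affects only P_i. Decrypting the received ciphertext:
P1: D(K, 0x8) = 0x4.
P2: D(K, 0x2) = 0x1.
P3: D(K, 0x7) = 0xB.
P4: D(K, 0x6) = 0x9.
Blocks that differ from the original plaintext: P2.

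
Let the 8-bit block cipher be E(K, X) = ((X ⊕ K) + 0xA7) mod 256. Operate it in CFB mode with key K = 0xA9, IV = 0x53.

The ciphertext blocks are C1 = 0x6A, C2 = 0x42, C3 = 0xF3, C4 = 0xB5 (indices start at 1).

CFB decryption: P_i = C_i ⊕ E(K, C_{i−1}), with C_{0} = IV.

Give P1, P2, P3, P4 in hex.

P1 = 0xCB, P2 = 0x28, P3 = 0x61, P4 = 0xB4

P1: E(K, 0x53) = 0xA1; 0x6A ⊕ 0xA1 = 0xCB.
P2: E(K, 0x6A) = 0x6A; 0x42 ⊕ 0x6A = 0x28.
P3: E(K, 0x42) = 0x92; 0xF3 ⊕ 0x92 = 0x61.
P4: E(K, 0xF3) = 0x01; 0xB5 ⊕ 0x01 = 0xB4.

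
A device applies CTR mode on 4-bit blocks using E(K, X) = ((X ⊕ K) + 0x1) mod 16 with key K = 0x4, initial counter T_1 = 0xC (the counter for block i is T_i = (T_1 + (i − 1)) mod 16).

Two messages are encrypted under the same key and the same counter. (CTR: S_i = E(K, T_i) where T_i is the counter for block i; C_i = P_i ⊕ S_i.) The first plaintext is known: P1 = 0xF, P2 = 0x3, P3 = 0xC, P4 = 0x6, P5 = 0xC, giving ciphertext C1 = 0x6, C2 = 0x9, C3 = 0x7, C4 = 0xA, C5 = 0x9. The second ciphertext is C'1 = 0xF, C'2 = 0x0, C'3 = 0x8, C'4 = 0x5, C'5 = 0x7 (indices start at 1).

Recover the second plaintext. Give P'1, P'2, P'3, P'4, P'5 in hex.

In CTR with a reused counter, both messages share the same keystream S_i, so C_i ⊕ C'_i = P_i ⊕ P'_i and thus P'_i = P_i ⊕ C_i ⊕ C'_i.
P'1: 0xF ⊕ 0x6 ⊕ 0xF = 0x6.
P'2: 0x3 ⊕ 0x9 ⊕ 0x0 = 0xA.
P'3: 0xC ⊕ 0x7 ⊕ 0x8 = 0x3.
P'4: 0x6 ⊕ 0xA ⊕ 0x5 = 0x9.
P'5: 0xC ⊕ 0x9 ⊕ 0x7 = 0x2.

P'1 = 0x6, P'2 = 0xA, P'3 = 0x3, P'4 = 0x9, P'5 = 0x2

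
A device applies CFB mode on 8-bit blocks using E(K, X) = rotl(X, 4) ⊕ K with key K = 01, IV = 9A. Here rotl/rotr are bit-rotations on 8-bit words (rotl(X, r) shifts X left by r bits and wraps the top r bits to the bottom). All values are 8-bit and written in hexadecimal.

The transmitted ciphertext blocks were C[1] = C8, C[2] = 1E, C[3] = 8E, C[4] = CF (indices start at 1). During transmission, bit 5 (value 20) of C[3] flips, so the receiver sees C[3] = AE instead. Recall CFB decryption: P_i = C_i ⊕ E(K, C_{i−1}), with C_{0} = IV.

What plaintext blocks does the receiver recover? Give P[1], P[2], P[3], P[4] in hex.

Only C[3] changed, to AE. In CFB, a change in C_i flips the same bit in P_i and garbles P_{i+1}. Decrypting the received ciphertext:
P[1]: E(K, 9A) = A8; C8 ⊕ A8 = 60.
P[2]: E(K, C8) = 8D; 1E ⊕ 8D = 93.
P[3]: E(K, 1E) = E0; AE ⊕ E0 = 4E.
P[4]: E(K, AE) = EB; CF ⊕ EB = 24.
Blocks that differ from the original plaintext: P[3], P[4].

P[1] = 60, P[2] = 93, P[3] = 4E, P[4] = 24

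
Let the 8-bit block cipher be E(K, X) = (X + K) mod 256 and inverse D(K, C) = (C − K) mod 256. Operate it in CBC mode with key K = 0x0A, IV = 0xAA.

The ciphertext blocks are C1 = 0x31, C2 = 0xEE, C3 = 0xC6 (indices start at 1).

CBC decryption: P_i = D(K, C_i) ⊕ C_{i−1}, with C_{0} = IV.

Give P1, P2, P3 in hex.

P1: D(K, 0x31) = 0x27; 0x27 ⊕ 0xAA = 0x8D.
P2: D(K, 0xEE) = 0xE4; 0xE4 ⊕ 0x31 = 0xD5.
P3: D(K, 0xC6) = 0xBC; 0xBC ⊕ 0xEE = 0x52.

P1 = 0x8D, P2 = 0xD5, P3 = 0x52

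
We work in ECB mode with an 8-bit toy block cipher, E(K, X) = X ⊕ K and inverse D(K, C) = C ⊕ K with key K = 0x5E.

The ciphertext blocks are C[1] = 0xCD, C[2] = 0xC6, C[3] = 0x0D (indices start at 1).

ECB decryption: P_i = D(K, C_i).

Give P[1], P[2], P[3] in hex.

P[1] = 0x93, P[2] = 0x98, P[3] = 0x53

P[1]: D(K, 0xCD) = 0x93.
P[2]: D(K, 0xC6) = 0x98.
P[3]: D(K, 0x0D) = 0x53.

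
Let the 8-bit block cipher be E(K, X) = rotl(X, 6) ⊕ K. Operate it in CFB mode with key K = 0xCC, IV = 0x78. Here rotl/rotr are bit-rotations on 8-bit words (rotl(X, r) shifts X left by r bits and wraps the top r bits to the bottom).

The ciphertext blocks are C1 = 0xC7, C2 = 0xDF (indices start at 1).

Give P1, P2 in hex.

P1 = 0x15, P2 = 0xE2

CFB decryption: P_i = C_i ⊕ E(K, C_{i−1}), with C_{0} = IV.
P1: E(K, 0x78) = 0xD2; 0xC7 ⊕ 0xD2 = 0x15.
P2: E(K, 0xC7) = 0x3D; 0xDF ⊕ 0x3D = 0xE2.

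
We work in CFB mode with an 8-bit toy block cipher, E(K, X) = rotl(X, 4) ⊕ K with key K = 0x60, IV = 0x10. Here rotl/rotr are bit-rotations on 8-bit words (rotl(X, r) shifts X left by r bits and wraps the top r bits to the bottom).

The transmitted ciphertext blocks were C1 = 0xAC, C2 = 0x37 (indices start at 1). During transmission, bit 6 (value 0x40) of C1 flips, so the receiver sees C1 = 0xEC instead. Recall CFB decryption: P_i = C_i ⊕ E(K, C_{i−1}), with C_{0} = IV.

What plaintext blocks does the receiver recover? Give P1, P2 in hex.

Only C1 changed, to 0xEC. In CFB, a change in C_i flips the same bit in P_i and garbles P_{i+1}. Decrypting the received ciphertext:
P1: E(K, 0x10) = 0x61; 0xEC ⊕ 0x61 = 0x8D.
P2: E(K, 0xEC) = 0xAE; 0x37 ⊕ 0xAE = 0x99.
Blocks that differ from the original plaintext: P1, P2.

P1 = 0x8D, P2 = 0x99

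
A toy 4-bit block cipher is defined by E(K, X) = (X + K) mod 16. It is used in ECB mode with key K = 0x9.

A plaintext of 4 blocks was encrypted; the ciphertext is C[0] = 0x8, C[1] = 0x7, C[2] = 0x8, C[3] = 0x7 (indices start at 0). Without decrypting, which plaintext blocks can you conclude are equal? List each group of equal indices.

ECB encrypts each block independently with the same key, so equal ciphertext blocks imply equal plaintext blocks.
C[0] = C[2] = 0x8, so P[0] = P[2].
C[1] = C[3] = 0x7, so P[1] = P[3].

P[0] = P[2]; P[1] = P[3]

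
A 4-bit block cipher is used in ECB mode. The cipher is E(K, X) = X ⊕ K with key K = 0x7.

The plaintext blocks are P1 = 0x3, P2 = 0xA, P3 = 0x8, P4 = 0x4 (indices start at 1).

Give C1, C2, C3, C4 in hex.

C1 = 0x4, C2 = 0xD, C3 = 0xF, C4 = 0x3

ECB encryption: C_i = E(K, P_i).
C1: E(K, 0x3) = 0x4.
C2: E(K, 0xA) = 0xD.
C3: E(K, 0x8) = 0xF.
C4: E(K, 0x4) = 0x3.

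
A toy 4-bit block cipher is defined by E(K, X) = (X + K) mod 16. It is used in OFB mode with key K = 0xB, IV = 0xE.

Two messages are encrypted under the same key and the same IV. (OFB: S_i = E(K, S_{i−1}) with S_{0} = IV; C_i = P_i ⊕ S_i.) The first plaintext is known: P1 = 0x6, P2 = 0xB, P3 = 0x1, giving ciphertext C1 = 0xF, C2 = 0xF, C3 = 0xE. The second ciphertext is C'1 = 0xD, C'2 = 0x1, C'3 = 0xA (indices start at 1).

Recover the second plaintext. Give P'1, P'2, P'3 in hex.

In OFB with a reused IV, both messages share the same keystream S_i, so C_i ⊕ C'_i = P_i ⊕ P'_i and thus P'_i = P_i ⊕ C_i ⊕ C'_i.
P'1: 0x6 ⊕ 0xF ⊕ 0xD = 0x4.
P'2: 0xB ⊕ 0xF ⊕ 0x1 = 0x5.
P'3: 0x1 ⊕ 0xE ⊕ 0xA = 0x5.

P'1 = 0x4, P'2 = 0x5, P'3 = 0x5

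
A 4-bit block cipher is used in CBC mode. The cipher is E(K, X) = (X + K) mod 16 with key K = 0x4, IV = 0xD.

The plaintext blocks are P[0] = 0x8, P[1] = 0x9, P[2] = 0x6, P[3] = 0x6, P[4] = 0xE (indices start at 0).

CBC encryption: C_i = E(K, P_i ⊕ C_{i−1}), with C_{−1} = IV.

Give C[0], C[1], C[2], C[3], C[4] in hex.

C[0]: P[0] ⊕ 0xD = 0x5; E(K, 0x5) = 0x9.
C[1]: P[1] ⊕ 0x9 = 0x0; E(K, 0x0) = 0x4.
C[2]: P[2] ⊕ 0x4 = 0x2; E(K, 0x2) = 0x6.
C[3]: P[3] ⊕ 0x6 = 0x0; E(K, 0x0) = 0x4.
C[4]: P[4] ⊕ 0x4 = 0xA; E(K, 0xA) = 0xE.

C[0] = 0x9, C[1] = 0x4, C[2] = 0x6, C[3] = 0x4, C[4] = 0xE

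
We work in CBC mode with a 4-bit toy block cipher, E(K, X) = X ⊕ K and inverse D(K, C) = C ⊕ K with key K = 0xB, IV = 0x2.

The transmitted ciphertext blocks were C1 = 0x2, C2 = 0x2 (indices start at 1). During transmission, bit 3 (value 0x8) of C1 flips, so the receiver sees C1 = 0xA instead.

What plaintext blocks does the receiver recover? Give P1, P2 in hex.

P1 = 0x3, P2 = 0x3

CBC decryption: P_i = D(K, C_i) ⊕ C_{i−1}, with C_{0} = IV.
Only C1 changed, to 0xA. In CBC, a change in C_i garbles P_i and flips the same bit in P_{i+1}. Decrypting the received ciphertext:
P1: D(K, 0xA) = 0x1; 0x1 ⊕ 0x2 = 0x3.
P2: D(K, 0x2) = 0x9; 0x9 ⊕ 0xA = 0x3.
Blocks that differ from the original plaintext: P1, P2.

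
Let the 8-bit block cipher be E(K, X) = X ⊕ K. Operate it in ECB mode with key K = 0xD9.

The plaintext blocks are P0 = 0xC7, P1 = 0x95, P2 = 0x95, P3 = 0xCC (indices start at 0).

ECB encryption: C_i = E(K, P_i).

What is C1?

C1: E(K, 0x95) = 0x4C.

C1 = 0x4C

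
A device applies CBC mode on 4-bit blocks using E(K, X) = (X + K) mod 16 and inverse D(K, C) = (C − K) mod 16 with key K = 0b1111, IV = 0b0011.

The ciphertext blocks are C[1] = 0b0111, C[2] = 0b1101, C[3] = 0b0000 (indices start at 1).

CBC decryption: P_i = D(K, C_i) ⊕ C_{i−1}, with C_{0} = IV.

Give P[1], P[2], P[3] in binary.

P[1]: D(K, 0b0111) = 0b1000; 0b1000 ⊕ 0b0011 = 0b1011.
P[2]: D(K, 0b1101) = 0b1110; 0b1110 ⊕ 0b0111 = 0b1001.
P[3]: D(K, 0b0000) = 0b0001; 0b0001 ⊕ 0b1101 = 0b1100.

P[1] = 0b1011, P[2] = 0b1001, P[3] = 0b1100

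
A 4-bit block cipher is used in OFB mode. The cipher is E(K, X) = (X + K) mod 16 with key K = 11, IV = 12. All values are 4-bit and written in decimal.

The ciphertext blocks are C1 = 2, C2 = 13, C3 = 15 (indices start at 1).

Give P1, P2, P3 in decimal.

OFB decryption: S_i = E(K, S_{i−1}) with S_{0} = IV; P_i = C_i ⊕ S_i.
P1: S = E(K, 12) = 7; 2 ⊕ 7 = 5.
P2: S = E(K, 7) = 2; 13 ⊕ 2 = 15.
P3: S = E(K, 2) = 13; 15 ⊕ 13 = 2.

P1 = 5, P2 = 15, P3 = 2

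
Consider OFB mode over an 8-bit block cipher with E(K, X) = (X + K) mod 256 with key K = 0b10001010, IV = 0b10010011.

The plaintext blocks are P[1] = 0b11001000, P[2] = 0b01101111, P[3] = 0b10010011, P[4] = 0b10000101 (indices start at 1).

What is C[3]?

OFB encryption: S_i = E(K, S_{i−1}) with S_{0} = IV; C_i = P_i ⊕ S_i.
C[1]: S = E(K, 0b10010011) = 0b00011101; 0b11001000 ⊕ 0b00011101 = 0b11010101.
C[2]: S = E(K, 0b00011101) = 0b10100111; 0b01101111 ⊕ 0b10100111 = 0b11001000.
C[3]: S = E(K, 0b10100111) = 0b00110001; 0b10010011 ⊕ 0b00110001 = 0b10100010.

C[3] = 0b10100010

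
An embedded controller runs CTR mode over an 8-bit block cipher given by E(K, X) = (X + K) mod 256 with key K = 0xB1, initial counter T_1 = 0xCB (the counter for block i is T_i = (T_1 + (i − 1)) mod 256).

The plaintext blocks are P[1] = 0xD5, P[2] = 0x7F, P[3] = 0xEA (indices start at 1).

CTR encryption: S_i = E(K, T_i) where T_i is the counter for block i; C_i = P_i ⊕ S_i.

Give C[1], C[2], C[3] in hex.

C[1] = 0xA9, C[2] = 0x02, C[3] = 0x94

C[1]: T = 0xCB, S = E(K, T) = 0x7C; 0xD5 ⊕ 0x7C = 0xA9.
C[2]: T = 0xCC, S = E(K, T) = 0x7D; 0x7F ⊕ 0x7D = 0x02.
C[3]: T = 0xCD, S = E(K, T) = 0x7E; 0xEA ⊕ 0x7E = 0x94.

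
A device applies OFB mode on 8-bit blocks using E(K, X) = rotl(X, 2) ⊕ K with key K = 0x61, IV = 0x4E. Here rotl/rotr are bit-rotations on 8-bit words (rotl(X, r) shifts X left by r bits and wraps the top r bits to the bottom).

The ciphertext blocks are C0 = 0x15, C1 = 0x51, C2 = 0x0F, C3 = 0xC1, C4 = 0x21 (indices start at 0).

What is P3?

P3 = 0x25

OFB decryption: S_i = E(K, S_{i−1}) with S_{−1} = IV; P_i = C_i ⊕ S_i.
P0: S = E(K, 0x4E) = 0x58; 0x15 ⊕ 0x58 = 0x4D.
P1: S = E(K, 0x58) = 0x00; 0x51 ⊕ 0x00 = 0x51.
P2: S = E(K, 0x00) = 0x61; 0x0F ⊕ 0x61 = 0x6E.
P3: S = E(K, 0x61) = 0xE4; 0xC1 ⊕ 0xE4 = 0x25.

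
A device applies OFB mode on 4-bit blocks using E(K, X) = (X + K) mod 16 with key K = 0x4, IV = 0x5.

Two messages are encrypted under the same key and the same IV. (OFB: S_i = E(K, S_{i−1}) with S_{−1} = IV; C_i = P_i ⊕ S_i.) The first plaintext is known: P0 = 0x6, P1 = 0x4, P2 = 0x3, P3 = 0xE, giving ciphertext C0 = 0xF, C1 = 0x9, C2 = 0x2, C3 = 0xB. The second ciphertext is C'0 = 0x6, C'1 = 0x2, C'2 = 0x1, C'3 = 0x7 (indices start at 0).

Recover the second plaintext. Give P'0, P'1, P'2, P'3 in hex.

P'0 = 0xF, P'1 = 0xF, P'2 = 0x0, P'3 = 0x2

In OFB with a reused IV, both messages share the same keystream S_i, so C_i ⊕ C'_i = P_i ⊕ P'_i and thus P'_i = P_i ⊕ C_i ⊕ C'_i.
P'0: 0x6 ⊕ 0xF ⊕ 0x6 = 0xF.
P'1: 0x4 ⊕ 0x9 ⊕ 0x2 = 0xF.
P'2: 0x3 ⊕ 0x2 ⊕ 0x1 = 0x0.
P'3: 0xE ⊕ 0xB ⊕ 0x7 = 0x2.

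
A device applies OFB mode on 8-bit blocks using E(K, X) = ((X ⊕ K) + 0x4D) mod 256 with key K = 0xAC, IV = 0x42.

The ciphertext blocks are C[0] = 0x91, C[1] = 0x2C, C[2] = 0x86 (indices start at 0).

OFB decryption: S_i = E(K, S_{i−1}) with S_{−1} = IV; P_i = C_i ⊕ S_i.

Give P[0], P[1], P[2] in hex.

P[0]: S = E(K, 0x42) = 0x3B; 0x91 ⊕ 0x3B = 0xAA.
P[1]: S = E(K, 0x3B) = 0xE4; 0x2C ⊕ 0xE4 = 0xC8.
P[2]: S = E(K, 0xE4) = 0x95; 0x86 ⊕ 0x95 = 0x13.

P[0] = 0xAA, P[1] = 0xC8, P[2] = 0x13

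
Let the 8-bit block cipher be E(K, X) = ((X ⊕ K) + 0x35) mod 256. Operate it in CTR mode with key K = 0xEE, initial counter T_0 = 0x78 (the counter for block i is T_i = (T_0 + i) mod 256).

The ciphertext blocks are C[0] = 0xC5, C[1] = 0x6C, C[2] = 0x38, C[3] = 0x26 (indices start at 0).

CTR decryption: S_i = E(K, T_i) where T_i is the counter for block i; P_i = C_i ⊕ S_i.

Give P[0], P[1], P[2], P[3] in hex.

P[0] = 0x0E, P[1] = 0xA0, P[2] = 0xF1, P[3] = 0xEC

P[0]: T = 0x78, S = E(K, T) = 0xCB; 0xC5 ⊕ 0xCB = 0x0E.
P[1]: T = 0x79, S = E(K, T) = 0xCC; 0x6C ⊕ 0xCC = 0xA0.
P[2]: T = 0x7A, S = E(K, T) = 0xC9; 0x38 ⊕ 0xC9 = 0xF1.
P[3]: T = 0x7B, S = E(K, T) = 0xCA; 0x26 ⊕ 0xCA = 0xEC.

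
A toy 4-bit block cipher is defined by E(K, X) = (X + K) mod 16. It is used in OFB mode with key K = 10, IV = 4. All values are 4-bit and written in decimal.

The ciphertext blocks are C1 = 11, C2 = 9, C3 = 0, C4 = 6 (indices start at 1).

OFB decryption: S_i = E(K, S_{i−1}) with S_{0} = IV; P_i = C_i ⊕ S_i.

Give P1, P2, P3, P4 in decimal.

P1 = 5, P2 = 1, P3 = 2, P4 = 10

P1: S = E(K, 4) = 14; 11 ⊕ 14 = 5.
P2: S = E(K, 14) = 8; 9 ⊕ 8 = 1.
P3: S = E(K, 8) = 2; 0 ⊕ 2 = 2.
P4: S = E(K, 2) = 12; 6 ⊕ 12 = 10.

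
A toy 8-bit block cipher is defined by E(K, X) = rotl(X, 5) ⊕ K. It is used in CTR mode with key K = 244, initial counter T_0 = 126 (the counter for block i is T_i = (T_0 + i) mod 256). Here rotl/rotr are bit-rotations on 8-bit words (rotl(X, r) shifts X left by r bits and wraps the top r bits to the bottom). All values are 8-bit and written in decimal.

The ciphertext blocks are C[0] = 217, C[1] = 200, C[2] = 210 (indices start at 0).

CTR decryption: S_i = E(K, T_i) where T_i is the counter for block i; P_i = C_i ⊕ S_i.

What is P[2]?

P[2]: T = 128, S = E(K, T) = 228; 210 ⊕ 228 = 54.

P[2] = 54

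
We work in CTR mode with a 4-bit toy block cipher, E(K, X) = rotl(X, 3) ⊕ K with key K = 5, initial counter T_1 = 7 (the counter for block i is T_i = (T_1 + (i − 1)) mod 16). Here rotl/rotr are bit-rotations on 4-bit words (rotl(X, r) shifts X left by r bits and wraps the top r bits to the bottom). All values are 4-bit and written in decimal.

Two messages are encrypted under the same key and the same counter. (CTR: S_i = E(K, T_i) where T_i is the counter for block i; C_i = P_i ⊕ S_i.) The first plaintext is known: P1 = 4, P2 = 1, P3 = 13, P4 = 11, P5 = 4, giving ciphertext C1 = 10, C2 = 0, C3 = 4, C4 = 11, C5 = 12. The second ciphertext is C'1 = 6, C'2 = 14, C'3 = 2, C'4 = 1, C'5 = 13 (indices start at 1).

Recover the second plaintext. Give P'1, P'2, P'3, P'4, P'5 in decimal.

P'1 = 8, P'2 = 15, P'3 = 11, P'4 = 1, P'5 = 5

In CTR with a reused counter, both messages share the same keystream S_i, so C_i ⊕ C'_i = P_i ⊕ P'_i and thus P'_i = P_i ⊕ C_i ⊕ C'_i.
P'1: 4 ⊕ 10 ⊕ 6 = 8.
P'2: 1 ⊕ 0 ⊕ 14 = 15.
P'3: 13 ⊕ 4 ⊕ 2 = 11.
P'4: 11 ⊕ 11 ⊕ 1 = 1.
P'5: 4 ⊕ 12 ⊕ 13 = 5.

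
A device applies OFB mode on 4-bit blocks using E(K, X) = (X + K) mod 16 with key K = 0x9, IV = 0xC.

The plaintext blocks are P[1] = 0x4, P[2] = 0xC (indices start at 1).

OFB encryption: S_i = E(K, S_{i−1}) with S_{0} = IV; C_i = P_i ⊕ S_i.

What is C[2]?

C[1]: S = E(K, 0xC) = 0x5; 0x4 ⊕ 0x5 = 0x1.
C[2]: S = E(K, 0x5) = 0xE; 0xC ⊕ 0xE = 0x2.

C[2] = 0x2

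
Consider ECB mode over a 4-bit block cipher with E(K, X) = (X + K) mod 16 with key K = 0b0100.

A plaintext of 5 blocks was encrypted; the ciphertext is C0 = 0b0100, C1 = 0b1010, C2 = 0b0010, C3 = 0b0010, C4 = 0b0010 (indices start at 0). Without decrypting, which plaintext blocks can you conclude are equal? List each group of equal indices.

P2 = P3 = P4

ECB encrypts each block independently with the same key, so equal ciphertext blocks imply equal plaintext blocks.
C2 = C3 = C4 = 0b0010, so P2 = P3 = P4.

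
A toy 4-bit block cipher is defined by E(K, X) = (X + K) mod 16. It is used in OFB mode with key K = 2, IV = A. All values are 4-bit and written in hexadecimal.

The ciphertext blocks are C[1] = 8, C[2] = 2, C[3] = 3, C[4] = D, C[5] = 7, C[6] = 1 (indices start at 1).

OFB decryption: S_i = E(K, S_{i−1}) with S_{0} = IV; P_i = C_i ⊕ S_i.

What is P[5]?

P[1]: S = E(K, A) = C; 8 ⊕ C = 4.
P[2]: S = E(K, C) = E; 2 ⊕ E = C.
P[3]: S = E(K, E) = 0; 3 ⊕ 0 = 3.
P[4]: S = E(K, 0) = 2; D ⊕ 2 = F.
P[5]: S = E(K, 2) = 4; 7 ⊕ 4 = 3.

P[5] = 3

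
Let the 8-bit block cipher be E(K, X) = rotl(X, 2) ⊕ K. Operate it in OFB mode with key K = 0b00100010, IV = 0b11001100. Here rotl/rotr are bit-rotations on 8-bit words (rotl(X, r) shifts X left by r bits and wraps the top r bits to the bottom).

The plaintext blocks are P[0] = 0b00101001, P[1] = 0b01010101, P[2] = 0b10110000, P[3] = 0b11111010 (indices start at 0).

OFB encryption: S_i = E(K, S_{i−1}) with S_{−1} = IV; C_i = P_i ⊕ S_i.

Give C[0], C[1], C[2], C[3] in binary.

C[0] = 0b00111000, C[1] = 0b00110011, C[2] = 0b00001011, C[3] = 0b00110110

C[0]: S = E(K, 0b11001100) = 0b00010001; 0b00101001 ⊕ 0b00010001 = 0b00111000.
C[1]: S = E(K, 0b00010001) = 0b01100110; 0b01010101 ⊕ 0b01100110 = 0b00110011.
C[2]: S = E(K, 0b01100110) = 0b10111011; 0b10110000 ⊕ 0b10111011 = 0b00001011.
C[3]: S = E(K, 0b10111011) = 0b11001100; 0b11111010 ⊕ 0b11001100 = 0b00110110.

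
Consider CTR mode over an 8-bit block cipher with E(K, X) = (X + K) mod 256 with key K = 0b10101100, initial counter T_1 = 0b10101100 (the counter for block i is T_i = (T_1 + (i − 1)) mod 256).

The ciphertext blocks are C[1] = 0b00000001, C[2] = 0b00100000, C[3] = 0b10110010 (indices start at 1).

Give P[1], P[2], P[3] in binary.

CTR decryption: S_i = E(K, T_i) where T_i is the counter for block i; P_i = C_i ⊕ S_i.
P[1]: T = 0b10101100, S = E(K, T) = 0b01011000; 0b00000001 ⊕ 0b01011000 = 0b01011001.
P[2]: T = 0b10101101, S = E(K, T) = 0b01011001; 0b00100000 ⊕ 0b01011001 = 0b01111001.
P[3]: T = 0b10101110, S = E(K, T) = 0b01011010; 0b10110010 ⊕ 0b01011010 = 0b11101000.

P[1] = 0b01011001, P[2] = 0b01111001, P[3] = 0b11101000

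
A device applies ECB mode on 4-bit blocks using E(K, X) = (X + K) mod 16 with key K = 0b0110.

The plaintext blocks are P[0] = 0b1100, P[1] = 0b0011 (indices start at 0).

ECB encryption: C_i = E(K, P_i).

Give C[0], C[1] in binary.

C[0] = 0b0010, C[1] = 0b1001

C[0]: E(K, 0b1100) = 0b0010.
C[1]: E(K, 0b0011) = 0b1001.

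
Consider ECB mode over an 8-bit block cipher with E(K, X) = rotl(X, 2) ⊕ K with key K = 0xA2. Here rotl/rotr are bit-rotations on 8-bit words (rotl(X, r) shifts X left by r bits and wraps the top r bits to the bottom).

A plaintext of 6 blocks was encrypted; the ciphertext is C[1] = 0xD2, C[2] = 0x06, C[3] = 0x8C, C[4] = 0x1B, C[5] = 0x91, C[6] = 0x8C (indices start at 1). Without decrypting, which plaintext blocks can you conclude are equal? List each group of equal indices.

P[3] = P[6]

ECB encrypts each block independently with the same key, so equal ciphertext blocks imply equal plaintext blocks.
C[3] = C[6] = 0x8C, so P[3] = P[6].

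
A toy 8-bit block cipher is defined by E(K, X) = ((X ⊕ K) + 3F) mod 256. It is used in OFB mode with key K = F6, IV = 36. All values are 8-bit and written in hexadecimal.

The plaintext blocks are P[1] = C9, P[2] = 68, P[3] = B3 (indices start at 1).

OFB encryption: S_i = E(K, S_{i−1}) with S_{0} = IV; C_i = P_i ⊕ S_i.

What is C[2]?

C[2] = 20

C[1]: S = E(K, 36) = FF; C9 ⊕ FF = 36.
C[2]: S = E(K, FF) = 48; 68 ⊕ 48 = 20.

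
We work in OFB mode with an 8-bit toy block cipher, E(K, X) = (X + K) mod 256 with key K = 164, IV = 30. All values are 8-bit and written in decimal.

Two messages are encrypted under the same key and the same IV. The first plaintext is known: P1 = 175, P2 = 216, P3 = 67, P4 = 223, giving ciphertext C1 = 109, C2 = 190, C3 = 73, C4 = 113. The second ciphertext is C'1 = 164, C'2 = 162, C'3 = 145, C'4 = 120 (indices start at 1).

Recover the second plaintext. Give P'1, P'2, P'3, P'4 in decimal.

P'1 = 102, P'2 = 196, P'3 = 155, P'4 = 214

In OFB with a reused IV, both messages share the same keystream S_i, so C_i ⊕ C'_i = P_i ⊕ P'_i and thus P'_i = P_i ⊕ C_i ⊕ C'_i.
P'1: 175 ⊕ 109 ⊕ 164 = 102.
P'2: 216 ⊕ 190 ⊕ 162 = 196.
P'3: 67 ⊕ 73 ⊕ 145 = 155.
P'4: 223 ⊕ 113 ⊕ 120 = 214.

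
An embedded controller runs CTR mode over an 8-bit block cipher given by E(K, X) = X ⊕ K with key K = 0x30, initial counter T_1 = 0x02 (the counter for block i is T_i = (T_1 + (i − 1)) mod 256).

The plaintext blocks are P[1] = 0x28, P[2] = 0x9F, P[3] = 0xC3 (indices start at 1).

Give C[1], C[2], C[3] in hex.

CTR encryption: S_i = E(K, T_i) where T_i is the counter for block i; C_i = P_i ⊕ S_i.
C[1]: T = 0x02, S = E(K, T) = 0x32; 0x28 ⊕ 0x32 = 0x1A.
C[2]: T = 0x03, S = E(K, T) = 0x33; 0x9F ⊕ 0x33 = 0xAC.
C[3]: T = 0x04, S = E(K, T) = 0x34; 0xC3 ⊕ 0x34 = 0xF7.

C[1] = 0x1A, C[2] = 0xAC, C[3] = 0xF7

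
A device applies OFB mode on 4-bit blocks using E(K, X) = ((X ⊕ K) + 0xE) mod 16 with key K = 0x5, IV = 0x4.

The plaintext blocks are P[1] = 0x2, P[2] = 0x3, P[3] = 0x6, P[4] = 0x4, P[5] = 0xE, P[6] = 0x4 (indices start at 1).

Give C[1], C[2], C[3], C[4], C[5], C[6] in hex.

OFB encryption: S_i = E(K, S_{i−1}) with S_{0} = IV; C_i = P_i ⊕ S_i.
C[1]: S = E(K, 0x4) = 0xF; 0x2 ⊕ 0xF = 0xD.
C[2]: S = E(K, 0xF) = 0x8; 0x3 ⊕ 0x8 = 0xB.
C[3]: S = E(K, 0x8) = 0xB; 0x6 ⊕ 0xB = 0xD.
C[4]: S = E(K, 0xB) = 0xC; 0x4 ⊕ 0xC = 0x8.
C[5]: S = E(K, 0xC) = 0x7; 0xE ⊕ 0x7 = 0x9.
C[6]: S = E(K, 0x7) = 0x0; 0x4 ⊕ 0x0 = 0x4.

C[1] = 0xD, C[2] = 0xB, C[3] = 0xD, C[4] = 0x8, C[5] = 0x9, C[6] = 0x4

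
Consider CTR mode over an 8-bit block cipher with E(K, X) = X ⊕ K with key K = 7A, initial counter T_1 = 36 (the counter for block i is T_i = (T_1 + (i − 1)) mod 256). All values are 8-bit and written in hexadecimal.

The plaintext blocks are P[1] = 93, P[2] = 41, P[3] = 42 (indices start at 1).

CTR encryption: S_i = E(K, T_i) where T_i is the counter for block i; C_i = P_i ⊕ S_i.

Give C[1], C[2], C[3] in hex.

C[1]: T = 36, S = E(K, T) = 4C; 93 ⊕ 4C = DF.
C[2]: T = 37, S = E(K, T) = 4D; 41 ⊕ 4D = 0C.
C[3]: T = 38, S = E(K, T) = 42; 42 ⊕ 42 = 00.

C[1] = DF, C[2] = 0C, C[3] = 00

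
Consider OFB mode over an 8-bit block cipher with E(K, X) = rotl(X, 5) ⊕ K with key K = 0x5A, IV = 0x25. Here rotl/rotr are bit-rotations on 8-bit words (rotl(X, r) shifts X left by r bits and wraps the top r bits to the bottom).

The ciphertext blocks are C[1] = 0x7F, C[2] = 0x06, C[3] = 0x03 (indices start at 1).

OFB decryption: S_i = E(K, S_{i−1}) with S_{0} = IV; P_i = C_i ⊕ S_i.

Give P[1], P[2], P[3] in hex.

P[1] = 0x81, P[2] = 0x83, P[3] = 0xE9

P[1]: S = E(K, 0x25) = 0xFE; 0x7F ⊕ 0xFE = 0x81.
P[2]: S = E(K, 0xFE) = 0x85; 0x06 ⊕ 0x85 = 0x83.
P[3]: S = E(K, 0x85) = 0xEA; 0x03 ⊕ 0xEA = 0xE9.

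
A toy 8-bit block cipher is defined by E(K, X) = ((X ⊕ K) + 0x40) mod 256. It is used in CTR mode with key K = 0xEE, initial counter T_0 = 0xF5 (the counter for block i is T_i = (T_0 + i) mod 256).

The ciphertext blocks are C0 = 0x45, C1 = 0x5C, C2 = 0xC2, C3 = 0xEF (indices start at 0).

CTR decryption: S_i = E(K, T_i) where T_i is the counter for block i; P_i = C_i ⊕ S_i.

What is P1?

P1 = 0x04

P1: T = 0xF6, S = E(K, T) = 0x58; 0x5C ⊕ 0x58 = 0x04.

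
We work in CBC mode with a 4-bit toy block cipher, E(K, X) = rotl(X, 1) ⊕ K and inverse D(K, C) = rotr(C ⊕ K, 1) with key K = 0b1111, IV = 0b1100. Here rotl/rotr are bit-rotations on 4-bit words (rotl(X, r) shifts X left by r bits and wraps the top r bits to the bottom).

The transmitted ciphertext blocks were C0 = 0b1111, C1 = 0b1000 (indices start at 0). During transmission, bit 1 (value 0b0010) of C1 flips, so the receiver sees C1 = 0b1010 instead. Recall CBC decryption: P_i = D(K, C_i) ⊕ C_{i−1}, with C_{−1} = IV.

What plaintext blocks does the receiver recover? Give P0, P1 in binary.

Only C1 changed, to 0b1010. In CBC, a change in C_i garbles P_i and flips the same bit in P_{i+1}. Decrypting the received ciphertext:
P0: D(K, 0b1111) = 0b0000; 0b0000 ⊕ 0b1100 = 0b1100.
P1: D(K, 0b1010) = 0b1010; 0b1010 ⊕ 0b1111 = 0b0101.
Blocks that differ from the original plaintext: P1.

P0 = 0b1100, P1 = 0b0101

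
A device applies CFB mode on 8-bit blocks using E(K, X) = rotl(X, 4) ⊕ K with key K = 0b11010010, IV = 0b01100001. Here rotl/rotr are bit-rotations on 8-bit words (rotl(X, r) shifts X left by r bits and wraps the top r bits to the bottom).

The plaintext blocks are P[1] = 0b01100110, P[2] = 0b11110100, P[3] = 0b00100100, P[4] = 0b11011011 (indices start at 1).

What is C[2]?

C[2] = 0b00001100

CFB encryption: C_i = P_i ⊕ E(K, C_{i−1}), with C_{0} = IV.
C[1]: E(K, 0b01100001) = 0b11000100; 0b01100110 ⊕ 0b11000100 = 0b10100010.
C[2]: E(K, 0b10100010) = 0b11111000; 0b11110100 ⊕ 0b11111000 = 0b00001100.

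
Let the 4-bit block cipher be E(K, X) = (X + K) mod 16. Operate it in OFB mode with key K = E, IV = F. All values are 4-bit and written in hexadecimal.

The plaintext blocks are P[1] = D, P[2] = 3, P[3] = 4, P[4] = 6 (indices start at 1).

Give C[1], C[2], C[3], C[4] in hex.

C[1] = 0, C[2] = 8, C[3] = D, C[4] = 1

OFB encryption: S_i = E(K, S_{i−1}) with S_{0} = IV; C_i = P_i ⊕ S_i.
C[1]: S = E(K, F) = D; D ⊕ D = 0.
C[2]: S = E(K, D) = B; 3 ⊕ B = 8.
C[3]: S = E(K, B) = 9; 4 ⊕ 9 = D.
C[4]: S = E(K, 9) = 7; 6 ⊕ 7 = 1.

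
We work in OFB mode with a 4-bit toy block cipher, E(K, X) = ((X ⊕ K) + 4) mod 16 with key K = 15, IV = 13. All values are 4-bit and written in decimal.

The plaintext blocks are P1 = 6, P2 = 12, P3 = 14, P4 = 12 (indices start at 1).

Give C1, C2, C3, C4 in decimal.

C1 = 0, C2 = 1, C3 = 8, C4 = 1

OFB encryption: S_i = E(K, S_{i−1}) with S_{0} = IV; C_i = P_i ⊕ S_i.
C1: S = E(K, 13) = 6; 6 ⊕ 6 = 0.
C2: S = E(K, 6) = 13; 12 ⊕ 13 = 1.
C3: S = E(K, 13) = 6; 14 ⊕ 6 = 8.
C4: S = E(K, 6) = 13; 12 ⊕ 13 = 1.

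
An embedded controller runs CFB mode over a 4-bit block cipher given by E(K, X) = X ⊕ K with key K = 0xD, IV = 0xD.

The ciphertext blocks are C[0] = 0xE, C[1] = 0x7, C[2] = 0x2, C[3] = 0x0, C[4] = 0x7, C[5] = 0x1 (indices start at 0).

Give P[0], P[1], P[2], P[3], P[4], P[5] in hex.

CFB decryption: P_i = C_i ⊕ E(K, C_{i−1}), with C_{−1} = IV.
P[0]: E(K, 0xD) = 0x0; 0xE ⊕ 0x0 = 0xE.
P[1]: E(K, 0xE) = 0x3; 0x7 ⊕ 0x3 = 0x4.
P[2]: E(K, 0x7) = 0xA; 0x2 ⊕ 0xA = 0x8.
P[3]: E(K, 0x2) = 0xF; 0x0 ⊕ 0xF = 0xF.
P[4]: E(K, 0x0) = 0xD; 0x7 ⊕ 0xD = 0xA.
P[5]: E(K, 0x7) = 0xA; 0x1 ⊕ 0xA = 0xB.

P[0] = 0xE, P[1] = 0x4, P[2] = 0x8, P[3] = 0xF, P[4] = 0xA, P[5] = 0xB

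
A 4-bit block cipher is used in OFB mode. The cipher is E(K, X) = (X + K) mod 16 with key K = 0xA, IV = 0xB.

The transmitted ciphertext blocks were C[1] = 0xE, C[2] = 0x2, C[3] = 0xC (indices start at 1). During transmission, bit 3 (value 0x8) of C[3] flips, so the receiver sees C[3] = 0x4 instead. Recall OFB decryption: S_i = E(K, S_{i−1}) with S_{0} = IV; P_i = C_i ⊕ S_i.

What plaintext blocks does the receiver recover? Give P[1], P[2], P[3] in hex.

Only C[3] changed, to 0x4. In OFB, a change in C_i flips the same bit in P_i only; the keystream is unaffected. Decrypting the received ciphertext:
P[1]: S = E(K, 0xB) = 0x5; 0xE ⊕ 0x5 = 0xB.
P[2]: S = E(K, 0x5) = 0xF; 0x2 ⊕ 0xF = 0xD.
P[3]: S = E(K, 0xF) = 0x9; 0x4 ⊕ 0x9 = 0xD.
Blocks that differ from the original plaintext: P[3].

P[1] = 0xB, P[2] = 0xD, P[3] = 0xD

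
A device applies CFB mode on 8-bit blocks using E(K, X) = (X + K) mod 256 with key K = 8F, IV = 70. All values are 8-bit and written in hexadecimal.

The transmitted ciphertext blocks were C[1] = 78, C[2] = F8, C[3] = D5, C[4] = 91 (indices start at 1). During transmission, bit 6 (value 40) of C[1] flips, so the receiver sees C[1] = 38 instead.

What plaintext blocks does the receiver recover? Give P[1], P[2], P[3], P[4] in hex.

P[1] = C7, P[2] = 3F, P[3] = 52, P[4] = F5

CFB decryption: P_i = C_i ⊕ E(K, C_{i−1}), with C_{0} = IV.
Only C[1] changed, to 38. In CFB, a change in C_i flips the same bit in P_i and garbles P_{i+1}. Decrypting the received ciphertext:
P[1]: E(K, 70) = FF; 38 ⊕ FF = C7.
P[2]: E(K, 38) = C7; F8 ⊕ C7 = 3F.
P[3]: E(K, F8) = 87; D5 ⊕ 87 = 52.
P[4]: E(K, D5) = 64; 91 ⊕ 64 = F5.
Blocks that differ from the original plaintext: P[1], P[2].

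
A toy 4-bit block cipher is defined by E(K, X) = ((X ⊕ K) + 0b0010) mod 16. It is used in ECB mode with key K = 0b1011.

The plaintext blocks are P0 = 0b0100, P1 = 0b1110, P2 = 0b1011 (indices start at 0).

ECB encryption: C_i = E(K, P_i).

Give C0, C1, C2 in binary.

C0: E(K, 0b0100) = 0b0001.
C1: E(K, 0b1110) = 0b0111.
C2: E(K, 0b1011) = 0b0010.

C0 = 0b0001, C1 = 0b0111, C2 = 0b0010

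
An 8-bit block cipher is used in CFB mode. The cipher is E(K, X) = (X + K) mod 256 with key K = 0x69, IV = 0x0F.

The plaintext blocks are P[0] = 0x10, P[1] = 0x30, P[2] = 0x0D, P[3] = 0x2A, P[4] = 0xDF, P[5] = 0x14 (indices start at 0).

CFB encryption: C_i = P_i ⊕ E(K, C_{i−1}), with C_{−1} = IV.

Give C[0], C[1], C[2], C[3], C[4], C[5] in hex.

C[0]: E(K, 0x0F) = 0x78; 0x10 ⊕ 0x78 = 0x68.
C[1]: E(K, 0x68) = 0xD1; 0x30 ⊕ 0xD1 = 0xE1.
C[2]: E(K, 0xE1) = 0x4A; 0x0D ⊕ 0x4A = 0x47.
C[3]: E(K, 0x47) = 0xB0; 0x2A ⊕ 0xB0 = 0x9A.
C[4]: E(K, 0x9A) = 0x03; 0xDF ⊕ 0x03 = 0xDC.
C[5]: E(K, 0xDC) = 0x45; 0x14 ⊕ 0x45 = 0x51.

C[0] = 0x68, C[1] = 0xE1, C[2] = 0x47, C[3] = 0x9A, C[4] = 0xDC, C[5] = 0x51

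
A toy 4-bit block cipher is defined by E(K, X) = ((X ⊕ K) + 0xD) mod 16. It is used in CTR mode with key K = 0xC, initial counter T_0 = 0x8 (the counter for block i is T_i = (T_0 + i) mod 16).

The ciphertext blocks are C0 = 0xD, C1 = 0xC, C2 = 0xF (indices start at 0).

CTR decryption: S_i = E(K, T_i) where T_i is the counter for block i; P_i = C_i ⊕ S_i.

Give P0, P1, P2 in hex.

P0: T = 0x8, S = E(K, T) = 0x1; 0xD ⊕ 0x1 = 0xC.
P1: T = 0x9, S = E(K, T) = 0x2; 0xC ⊕ 0x2 = 0xE.
P2: T = 0xA, S = E(K, T) = 0x3; 0xF ⊕ 0x3 = 0xC.

P0 = 0xC, P1 = 0xE, P2 = 0xC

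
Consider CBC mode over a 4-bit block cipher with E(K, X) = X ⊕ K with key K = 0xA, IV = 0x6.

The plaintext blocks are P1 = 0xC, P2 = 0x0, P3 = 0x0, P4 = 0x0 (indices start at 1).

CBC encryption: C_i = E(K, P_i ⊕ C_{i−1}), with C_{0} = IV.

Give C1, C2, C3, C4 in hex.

C1 = 0x0, C2 = 0xA, C3 = 0x0, C4 = 0xA

C1: P1 ⊕ 0x6 = 0xA; E(K, 0xA) = 0x0.
C2: P2 ⊕ 0x0 = 0x0; E(K, 0x0) = 0xA.
C3: P3 ⊕ 0xA = 0xA; E(K, 0xA) = 0x0.
C4: P4 ⊕ 0x0 = 0x0; E(K, 0x0) = 0xA.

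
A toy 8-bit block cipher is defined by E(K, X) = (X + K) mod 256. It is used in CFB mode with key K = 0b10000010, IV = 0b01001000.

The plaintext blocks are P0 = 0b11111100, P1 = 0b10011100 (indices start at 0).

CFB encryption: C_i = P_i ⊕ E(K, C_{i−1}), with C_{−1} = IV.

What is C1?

C1 = 0b00100100

C0: E(K, 0b01001000) = 0b11001010; 0b11111100 ⊕ 0b11001010 = 0b00110110.
C1: E(K, 0b00110110) = 0b10111000; 0b10011100 ⊕ 0b10111000 = 0b00100100.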